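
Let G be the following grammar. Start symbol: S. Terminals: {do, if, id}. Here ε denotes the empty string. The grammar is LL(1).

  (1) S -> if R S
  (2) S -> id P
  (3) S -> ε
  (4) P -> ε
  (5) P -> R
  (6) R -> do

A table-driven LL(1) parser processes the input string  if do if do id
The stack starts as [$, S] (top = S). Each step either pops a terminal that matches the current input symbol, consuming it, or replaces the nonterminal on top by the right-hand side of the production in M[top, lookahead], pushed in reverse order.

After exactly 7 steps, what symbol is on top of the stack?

do

     Stack     Input             Action
  1  $ S       if do if do id $  expand S -> if R S
  2  $ S R if  if do if do id $  match if
  3  $ S R     do if do id $     expand R -> do
  4  $ S do    do if do id $     match do
  5  $ S       if do id $        expand S -> if R S
  6  $ S R if  if do id $        match if
  7  $ S R     do id $           expand R -> do
Stack after step 7: $ S do (top = do).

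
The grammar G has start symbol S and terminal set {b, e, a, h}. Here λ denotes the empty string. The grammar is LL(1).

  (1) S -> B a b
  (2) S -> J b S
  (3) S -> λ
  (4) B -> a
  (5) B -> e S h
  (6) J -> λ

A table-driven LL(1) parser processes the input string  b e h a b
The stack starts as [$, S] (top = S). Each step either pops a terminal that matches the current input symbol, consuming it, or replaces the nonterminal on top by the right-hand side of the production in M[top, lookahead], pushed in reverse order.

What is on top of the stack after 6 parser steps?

     Stack        Input        Action
  1  $ S          b e h a b $  expand S -> J b S
  2  $ S b J      b e h a b $  expand J -> λ
  3  $ S b        b e h a b $  match b
  4  $ S          e h a b $    expand S -> B a b
  5  $ b a B      e h a b $    expand B -> e S h
  6  $ b a h S e  e h a b $    match e
Stack after step 6: $ b a h S (top = S).

S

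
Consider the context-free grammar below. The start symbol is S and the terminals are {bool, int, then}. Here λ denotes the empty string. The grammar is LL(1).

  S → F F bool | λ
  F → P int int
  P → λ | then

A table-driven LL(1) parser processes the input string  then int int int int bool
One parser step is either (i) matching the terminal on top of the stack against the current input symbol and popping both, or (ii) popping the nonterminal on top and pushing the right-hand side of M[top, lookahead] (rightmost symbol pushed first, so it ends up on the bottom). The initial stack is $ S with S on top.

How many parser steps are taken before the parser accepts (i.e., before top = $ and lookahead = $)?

11

step 1: stack=$ S  input=then int int int int bool $  — expand S → F F bool
step 2: stack=$ bool F F  input=then int int int int bool $  — expand F → P int int
step 3: stack=$ bool F int int P  input=then int int int int bool $  — expand P → then
step 4: stack=$ bool F int int then  input=then int int int int bool $  — match then
step 5: stack=$ bool F int int  input=int int int int bool $  — match int
step 6: stack=$ bool F int  input=int int int bool $  — match int
step 7: stack=$ bool F  input=int int bool $  — expand F → P int int
step 8: stack=$ bool int int P  input=int int bool $  — expand P → λ
step 9: stack=$ bool int int  input=int int bool $  — match int
step 10: stack=$ bool int  input=int bool $  — match int
step 11: stack=$ bool  input=bool $  — match bool
Accept reached after 11 steps.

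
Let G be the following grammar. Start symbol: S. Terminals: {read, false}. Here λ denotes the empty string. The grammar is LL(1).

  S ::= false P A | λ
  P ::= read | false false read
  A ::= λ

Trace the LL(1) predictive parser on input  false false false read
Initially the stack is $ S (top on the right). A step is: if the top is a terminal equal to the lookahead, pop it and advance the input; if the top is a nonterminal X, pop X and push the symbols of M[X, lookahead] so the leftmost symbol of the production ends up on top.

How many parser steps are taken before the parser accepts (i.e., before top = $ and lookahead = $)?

step 1: stack=$ S  input=false false false read $  — expand S ::= false P A
step 2: stack=$ A P false  input=false false false read $  — match false
step 3: stack=$ A P  input=false false read $  — expand P ::= false false read
step 4: stack=$ A read false false  input=false false read $  — match false
step 5: stack=$ A read false  input=false read $  — match false
step 6: stack=$ A read  input=read $  — match read
step 7: stack=$ A  input=$  — expand A ::= λ
Accept reached after 7 steps.

7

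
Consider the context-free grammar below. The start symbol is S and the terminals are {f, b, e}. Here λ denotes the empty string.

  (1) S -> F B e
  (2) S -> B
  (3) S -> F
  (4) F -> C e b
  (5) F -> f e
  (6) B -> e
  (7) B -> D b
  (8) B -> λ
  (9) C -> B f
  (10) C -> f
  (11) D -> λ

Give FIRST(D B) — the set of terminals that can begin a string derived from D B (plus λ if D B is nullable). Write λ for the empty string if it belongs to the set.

{λ, b, e}

FIRST(D): from D->λ we get {λ}. So FIRST(D) = {λ}.
FIRST(B): from B->e we get {e}; from B->D b we get {b}; from B->λ we get {λ}. So FIRST(B) = {λ, b, e}.
FIRST(C): from C->B f we get {b, e, f}; from C->f we get {f}. So FIRST(C) = {b, e, f}.
FIRST(F): from F->C e b we get {b, e, f}; from F->f e we get {f}. So FIRST(F) = {b, e, f}.
FIRST(S): from S->F B e we get {b, e, f}; from S->B we get {λ, b, e}; from S->F we get {b, e, f}. So FIRST(S) = {λ, b, e, f}.
FIRST(D B): take FIRST of each symbol in turn, carrying on past any symbol whose FIRST contains λ; result {λ, b, e}.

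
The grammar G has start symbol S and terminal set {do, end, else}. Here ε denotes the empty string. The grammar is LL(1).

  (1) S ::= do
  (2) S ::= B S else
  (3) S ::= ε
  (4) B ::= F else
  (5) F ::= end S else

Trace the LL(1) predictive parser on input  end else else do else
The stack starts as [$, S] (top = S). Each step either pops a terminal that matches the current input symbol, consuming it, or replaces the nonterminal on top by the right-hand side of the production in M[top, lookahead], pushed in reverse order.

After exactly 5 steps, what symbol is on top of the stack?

step 1: stack=$ S  input=end else else do else $  — expand S ::= B S else
step 2: stack=$ else S B  input=end else else do else $  — expand B ::= F else
step 3: stack=$ else S else F  input=end else else do else $  — expand F ::= end S else
step 4: stack=$ else S else else S end  input=end else else do else $  — match end
step 5: stack=$ else S else else S  input=else else do else $  — expand S ::= ε
Stack after step 5: $ else S else else (top = else).

else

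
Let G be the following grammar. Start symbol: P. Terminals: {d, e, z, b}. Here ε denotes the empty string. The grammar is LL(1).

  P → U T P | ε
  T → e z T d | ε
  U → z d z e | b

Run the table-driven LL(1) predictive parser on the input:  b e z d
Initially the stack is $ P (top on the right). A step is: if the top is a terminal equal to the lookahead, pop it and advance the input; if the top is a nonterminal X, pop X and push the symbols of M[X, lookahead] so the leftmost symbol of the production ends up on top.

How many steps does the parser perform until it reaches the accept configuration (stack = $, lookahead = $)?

9

     Stack        Input      Action
  1  $ P          b e z d $  expand P → U T P
  2  $ P T U      b e z d $  expand U → b
  3  $ P T b      b e z d $  match b
  4  $ P T        e z d $    expand T → e z T d
  5  $ P d T z e  e z d $    match e
  6  $ P d T z    z d $      match z
  7  $ P d T      d $        expand T → ε
  8  $ P d        d $        match d
  9  $ P          $          expand P → ε
Accept reached after 9 steps.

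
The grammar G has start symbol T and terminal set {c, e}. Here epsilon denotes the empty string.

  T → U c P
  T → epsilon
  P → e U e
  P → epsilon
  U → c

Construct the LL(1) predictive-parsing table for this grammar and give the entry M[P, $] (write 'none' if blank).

P → epsilon

FIRST(P): from P→e U e we get {e}; from P→epsilon we get {epsilon}. So FIRST(P) = {epsilon, e}.
FIRST(U): from U→c we get {c}. So FIRST(U) = {c}.
FIRST(T): from T→U c P we get {c}; from T→epsilon we get {epsilon}. So FIRST(T) = {epsilon, c}.
FOLLOW(T) includes $ since T is the start symbol.
FOLLOW(T): T appears on no right-hand side. Thus FOLLOW(T) = {$}.
FOLLOW(P): in T→U c P, the suffix after P is empty, so FOLLOW(P) ⊇ FOLLOW(T) = {$}. Thus FOLLOW(P) = {$}.
For P → e U e: FIRST(e U e) = {e}, so it goes in M[P, t] for t ∈ {e}.
For P → epsilon: FIRST(epsilon) = {epsilon}, so it goes in M[P, t] for t ∈ {}; since epsilon ∈ FIRST, also for every t ∈ FOLLOW(P) = {$}.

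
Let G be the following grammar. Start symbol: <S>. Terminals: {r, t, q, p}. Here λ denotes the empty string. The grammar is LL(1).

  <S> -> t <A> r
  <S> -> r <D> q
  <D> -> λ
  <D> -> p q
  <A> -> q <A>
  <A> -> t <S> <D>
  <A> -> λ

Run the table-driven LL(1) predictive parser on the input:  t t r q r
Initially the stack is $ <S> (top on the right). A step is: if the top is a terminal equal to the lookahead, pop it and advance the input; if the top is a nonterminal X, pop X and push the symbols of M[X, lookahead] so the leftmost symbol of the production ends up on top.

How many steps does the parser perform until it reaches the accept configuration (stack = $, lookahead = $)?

step 1: stack=$ <S>  input=t t r q r $  — expand <S> -> t <A> r
step 2: stack=$ r <A> t  input=t t r q r $  — match t
step 3: stack=$ r <A>  input=t r q r $  — expand <A> -> t <S> <D>
step 4: stack=$ r <D> <S> t  input=t r q r $  — match t
step 5: stack=$ r <D> <S>  input=r q r $  — expand <S> -> r <D> q
step 6: stack=$ r <D> q <D> r  input=r q r $  — match r
step 7: stack=$ r <D> q <D>  input=q r $  — expand <D> -> λ
step 8: stack=$ r <D> q  input=q r $  — match q
step 9: stack=$ r <D>  input=r $  — expand <D> -> λ
step 10: stack=$ r  input=r $  — match r
Accept reached after 10 steps.

10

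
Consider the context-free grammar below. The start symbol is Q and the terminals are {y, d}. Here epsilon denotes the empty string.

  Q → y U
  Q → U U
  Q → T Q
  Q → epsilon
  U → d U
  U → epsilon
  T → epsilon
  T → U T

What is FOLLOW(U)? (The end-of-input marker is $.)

FIRST(U): from U→d U we get {d}; from U→epsilon we get {epsilon}. So FIRST(U) = {epsilon, d}.
FIRST(T): from T→epsilon we get {epsilon}; from T→U T we get {epsilon, d}. So FIRST(T) = {epsilon, d}.
FIRST(Q): from Q→y U we get {y}; from Q→U U we get {epsilon, d}; from Q→T Q we get {epsilon, d, y}; from Q→epsilon we get {epsilon}. So FIRST(Q) = {epsilon, d, y}.
FOLLOW(Q) includes $ since Q is the start symbol.
FOLLOW(Q): in Q→T Q, the suffix after Q is empty (adds nothing new). Thus FOLLOW(Q) = {$}.
FOLLOW(T): in Q→T Q, T is followed by Q with FIRST {epsilon, d, y}; in Q→T Q, the suffix after T is nullable, so FOLLOW(T) ⊇ FOLLOW(Q) = {$}; in T→U T, the suffix after T is empty (adds nothing new). Thus FOLLOW(T) = {$, d, y}.
FOLLOW(U): in Q→y U, the suffix after U is empty, so FOLLOW(U) ⊇ FOLLOW(Q) = {$}; in Q→U U (occurrence 1), U is followed by U with FIRST {epsilon, d}; in Q→U U (occurrence 1), the suffix after U is nullable, so FOLLOW(U) ⊇ FOLLOW(Q) = {$}; in Q→U U (occurrence 2), the suffix after U is empty, so FOLLOW(U) ⊇ FOLLOW(Q) = {$}; in U→d U, the suffix after U is empty (adds nothing new); in T→U T, U is followed by T with FIRST {epsilon, d}; in T→U T, the suffix after U is nullable, so FOLLOW(U) ⊇ FOLLOW(T) = {$, d, y}. Thus FOLLOW(U) = {$, d, y}.

{$, d, y}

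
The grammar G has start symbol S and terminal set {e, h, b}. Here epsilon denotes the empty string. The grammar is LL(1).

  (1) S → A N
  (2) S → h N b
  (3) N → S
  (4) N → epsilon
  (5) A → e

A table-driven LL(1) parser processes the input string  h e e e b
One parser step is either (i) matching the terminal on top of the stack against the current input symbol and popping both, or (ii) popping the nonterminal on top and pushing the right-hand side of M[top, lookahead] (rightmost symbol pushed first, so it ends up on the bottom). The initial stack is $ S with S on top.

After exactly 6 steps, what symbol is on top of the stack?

N

     Stack    Input        Action
  1  $ S      h e e e b $  expand S → h N b
  2  $ b N h  h e e e b $  match h
  3  $ b N    e e e b $    expand N → S
  4  $ b S    e e e b $    expand S → A N
  5  $ b N A  e e e b $    expand A → e
  6  $ b N e  e e e b $    match e
Stack after step 6: $ b N (top = N).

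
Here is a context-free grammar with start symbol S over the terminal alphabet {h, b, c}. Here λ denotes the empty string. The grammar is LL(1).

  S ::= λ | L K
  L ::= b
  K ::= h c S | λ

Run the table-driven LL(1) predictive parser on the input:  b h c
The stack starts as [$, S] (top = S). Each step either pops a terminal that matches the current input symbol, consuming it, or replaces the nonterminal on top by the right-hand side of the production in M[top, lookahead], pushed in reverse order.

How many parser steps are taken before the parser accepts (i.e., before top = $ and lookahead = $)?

step 1: stack=$ S  input=b h c $  — expand S ::= L K
step 2: stack=$ K L  input=b h c $  — expand L ::= b
step 3: stack=$ K b  input=b h c $  — match b
step 4: stack=$ K  input=h c $  — expand K ::= h c S
step 5: stack=$ S c h  input=h c $  — match h
step 6: stack=$ S c  input=c $  — match c
step 7: stack=$ S  input=$  — expand S ::= λ
Accept reached after 7 steps.

7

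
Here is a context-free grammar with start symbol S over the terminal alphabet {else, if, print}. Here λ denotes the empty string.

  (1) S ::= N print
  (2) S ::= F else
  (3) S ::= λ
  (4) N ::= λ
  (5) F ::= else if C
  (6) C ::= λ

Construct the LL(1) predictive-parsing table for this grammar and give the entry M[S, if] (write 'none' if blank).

none

FIRST(N) = {λ}
FIRST(F) = {else}
FIRST(C) = {λ}
FIRST(S) = {λ, else, print}  (via N print, F else)
FOLLOW(S) includes $ since S is the start symbol.
FOLLOW(S): S appears on no right-hand side. Thus FOLLOW(S) = {$}.
For S ::= N print: FIRST(N print) = {print}, so it goes in M[S, t] for t ∈ {print}.
For S ::= F else: FIRST(F else) = {else}, so it goes in M[S, t] for t ∈ {else}.
For S ::= λ: FIRST(λ) = {λ}, so it goes in M[S, t] for t ∈ {}; since λ ∈ FIRST, also for every t ∈ FOLLOW(S) = {$}.
None of these place a production in M[S, if].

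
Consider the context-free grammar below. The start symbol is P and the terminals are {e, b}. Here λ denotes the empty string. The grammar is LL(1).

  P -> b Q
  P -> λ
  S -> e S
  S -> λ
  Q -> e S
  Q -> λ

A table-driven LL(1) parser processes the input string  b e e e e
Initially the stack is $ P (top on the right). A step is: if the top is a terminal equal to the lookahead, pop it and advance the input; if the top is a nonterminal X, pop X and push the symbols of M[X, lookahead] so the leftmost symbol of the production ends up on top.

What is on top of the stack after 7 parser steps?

step 1: stack=$ P  input=b e e e e $  — expand P -> b Q
step 2: stack=$ Q b  input=b e e e e $  — match b
step 3: stack=$ Q  input=e e e e $  — expand Q -> e S
step 4: stack=$ S e  input=e e e e $  — match e
step 5: stack=$ S  input=e e e $  — expand S -> e S
step 6: stack=$ S e  input=e e e $  — match e
step 7: stack=$ S  input=e e $  — expand S -> e S
Stack after step 7: $ S e (top = e).

e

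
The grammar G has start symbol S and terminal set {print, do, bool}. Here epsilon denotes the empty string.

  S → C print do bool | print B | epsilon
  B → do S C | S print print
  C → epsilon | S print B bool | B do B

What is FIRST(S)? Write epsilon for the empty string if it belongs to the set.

FIRST(S) = {epsilon, do, print}  (via C print do bool)
FIRST(B) = {do, print}  (via S print print)
FIRST(C) = {epsilon, do, print}  (via S print B bool, B do B)

{epsilon, do, print}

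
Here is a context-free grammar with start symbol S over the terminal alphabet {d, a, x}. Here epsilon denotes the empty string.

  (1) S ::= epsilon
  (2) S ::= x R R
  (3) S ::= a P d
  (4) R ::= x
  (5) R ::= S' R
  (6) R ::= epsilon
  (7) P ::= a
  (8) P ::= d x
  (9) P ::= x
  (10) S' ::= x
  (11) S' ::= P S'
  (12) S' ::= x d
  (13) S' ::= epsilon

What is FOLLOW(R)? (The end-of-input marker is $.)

FIRST(S): from S::=epsilon we get {epsilon}; from S::=x R R we get {x}; from S::=a P d we get {a}. So FIRST(S) = {epsilon, a, x}.
FIRST(P): from P::=a we get {a}; from P::=d x we get {d}; from P::=x we get {x}. So FIRST(P) = {a, d, x}.
FIRST(S'): from S'::=x we get {x}; from S'::=P S' we get {a, d, x}; from S'::=x d we get {x}; from S'::=epsilon we get {epsilon}. So FIRST(S') = {epsilon, a, d, x}.
FIRST(R): from R::=x we get {x}; from R::=S' R we get {epsilon, a, d, x}; from R::=epsilon we get {epsilon}. So FIRST(R) = {epsilon, a, d, x}.
FOLLOW(S) includes $ since S is the start symbol.
FOLLOW(S): S appears on no right-hand side. Thus FOLLOW(S) = {$}.
FOLLOW(R): in S::=x R R (occurrence 1), R is followed by R with FIRST {epsilon, a, d, x}; in S::=x R R (occurrence 1), the suffix after R is nullable, so FOLLOW(R) ⊇ FOLLOW(S) = {$}; in S::=x R R (occurrence 2), the suffix after R is empty, so FOLLOW(R) ⊇ FOLLOW(S) = {$}; in R::=S' R, the suffix after R is empty (adds nothing new). Thus FOLLOW(R) = {$, a, d, x}.
FOLLOW(S'): in R::=S' R, S' is followed by R with FIRST {epsilon, a, d, x}; in R::=S' R, the suffix after S' is nullable, so FOLLOW(S') ⊇ FOLLOW(R) = {$, a, d, x}; in S'::=P S', the suffix after S' is empty (adds nothing new). Thus FOLLOW(S') = {$, a, d, x}.
FOLLOW(P): in S::=a P d, P is followed by d with FIRST {d}; in S'::=P S', P is followed by S' with FIRST {epsilon, a, d, x}; in S'::=P S', the suffix after P is nullable, so FOLLOW(P) ⊇ FOLLOW(S') = {$, a, d, x}. Thus FOLLOW(P) = {$, a, d, x}.

{$, a, d, x}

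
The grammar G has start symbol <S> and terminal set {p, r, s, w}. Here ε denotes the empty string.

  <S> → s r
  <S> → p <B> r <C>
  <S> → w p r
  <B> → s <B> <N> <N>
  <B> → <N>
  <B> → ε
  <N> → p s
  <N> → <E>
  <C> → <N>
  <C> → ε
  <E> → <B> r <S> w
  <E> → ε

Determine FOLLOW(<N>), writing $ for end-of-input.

{$, p, r, s, w}

FIRST(<S>): from <S>→s r we get {s}; from <S>→p <B> r <C> we get {p}; from <S>→w p r we get {w}. So FIRST(<S>) = {p, s, w}.
FIRST(<B>): from <B>→s <B> <N> <N> we get {s}; from <B>→<N> we get {ε, p, r, s}; from <B>→ε we get {ε}. So FIRST(<B>) = {ε, p, r, s}.
FIRST(<E>): from <E>→<B> r <S> w we get {p, r, s}; from <E>→ε we get {ε}. So FIRST(<E>) = {ε, p, r, s}.
FIRST(<N>): from <N>→p s we get {p}; from <N>→<E> we get {ε, p, r, s}. So FIRST(<N>) = {ε, p, r, s}.
FIRST(<C>): from <C>→<N> we get {ε, p, r, s}; from <C>→ε we get {ε}. So FIRST(<C>) = {ε, p, r, s}.
FOLLOW(<S>) includes $ since <S> is the start symbol.
FOLLOW(<S>): in <E>→<B> r <S> w, <S> is followed by w with FIRST {w}. Thus FOLLOW(<S>) = {$, w}.
FOLLOW(<B>): in <S>→p <B> r <C>, <B> is followed by r <C> with FIRST {r}; in <B>→s <B> <N> <N>, <B> is followed by <N> <N> with FIRST {ε, p, r, s}; in <B>→s <B> <N> <N>, the suffix after <B> is nullable (adds nothing new); in <E>→<B> r <S> w, <B> is followed by r <S> w with FIRST {r}. Thus FOLLOW(<B>) = {p, r, s}.
FOLLOW(<C>): in <S>→p <B> r <C>, the suffix after <C> is empty, so FOLLOW(<C>) ⊇ FOLLOW(<S>) = {$, w}. Thus FOLLOW(<C>) = {$, w}.
FOLLOW(<N>): in <B>→s <B> <N> <N> (occurrence 1), <N> is followed by <N> with FIRST {ε, p, r, s}; in <B>→s <B> <N> <N> (occurrence 1), the suffix after <N> is nullable, so FOLLOW(<N>) ⊇ FOLLOW(<B>) = {p, r, s}; in <B>→s <B> <N> <N> (occurrence 2), the suffix after <N> is empty, so FOLLOW(<N>) ⊇ FOLLOW(<B>) = {p, r, s}; in <B>→<N>, the suffix after <N> is empty, so FOLLOW(<N>) ⊇ FOLLOW(<B>) = {p, r, s}; in <C>→<N>, the suffix after <N> is empty, so FOLLOW(<N>) ⊇ FOLLOW(<C>) = {$, w}. Thus FOLLOW(<N>) = {$, p, r, s, w}.
FOLLOW(<E>): in <N>→<E>, the suffix after <E> is empty, so FOLLOW(<E>) ⊇ FOLLOW(<N>) = {$, p, r, s, w}. Thus FOLLOW(<E>) = {$, p, r, s, w}.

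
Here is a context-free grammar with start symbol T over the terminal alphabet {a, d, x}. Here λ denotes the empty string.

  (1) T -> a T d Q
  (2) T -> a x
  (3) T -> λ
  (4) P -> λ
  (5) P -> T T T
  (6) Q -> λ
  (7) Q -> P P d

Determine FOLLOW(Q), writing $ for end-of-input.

FIRST(T) = {λ, a}
FIRST(P) = {λ, a}  (via T T T)
FIRST(Q) = {λ, a, d}  (via P P d)
FOLLOW(T) includes $ since T is the start symbol.
FOLLOW(P): in Q->P P d (occurrence 1), P is followed by P d with FIRST {a, d}; in Q->P P d (occurrence 2), P is followed by d with FIRST {d}. Thus FOLLOW(P) = {a, d}.
FOLLOW(T): in T->a T d Q, T is followed by d Q with FIRST {d}; in P->T T T (occurrence 1), T is followed by T T with FIRST {λ, a}; in P->T T T (occurrence 1), the suffix after T is nullable, so FOLLOW(T) ⊇ FOLLOW(P) = {a, d}; in P->T T T (occurrence 2), T is followed by T with FIRST {λ, a}; in P->T T T (occurrence 2), the suffix after T is nullable, so FOLLOW(T) ⊇ FOLLOW(P) = {a, d}; in P->T T T (occurrence 3), the suffix after T is empty, so FOLLOW(T) ⊇ FOLLOW(P) = {a, d}. Thus FOLLOW(T) = {$, a, d}.
FOLLOW(Q): in T->a T d Q, the suffix after Q is empty, so FOLLOW(Q) ⊇ FOLLOW(T) = {$, a, d}. Thus FOLLOW(Q) = {$, a, d}.

{$, a, d}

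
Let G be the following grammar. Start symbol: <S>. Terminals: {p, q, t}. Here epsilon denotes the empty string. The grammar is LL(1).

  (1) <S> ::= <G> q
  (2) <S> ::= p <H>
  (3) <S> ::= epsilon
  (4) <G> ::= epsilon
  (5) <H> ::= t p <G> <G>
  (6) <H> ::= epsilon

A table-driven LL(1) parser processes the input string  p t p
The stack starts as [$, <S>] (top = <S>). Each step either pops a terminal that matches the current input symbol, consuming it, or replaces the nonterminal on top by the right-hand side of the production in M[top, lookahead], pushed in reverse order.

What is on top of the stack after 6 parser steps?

<G>

step 1: stack=$ <S>  input=p t p $  — expand <S> ::= p <H>
step 2: stack=$ <H> p  input=p t p $  — match p
step 3: stack=$ <H>  input=t p $  — expand <H> ::= t p <G> <G>
step 4: stack=$ <G> <G> p t  input=t p $  — match t
step 5: stack=$ <G> <G> p  input=p $  — match p
step 6: stack=$ <G> <G>  input=$  — expand <G> ::= epsilon
Stack after step 6: $ <G> (top = <G>).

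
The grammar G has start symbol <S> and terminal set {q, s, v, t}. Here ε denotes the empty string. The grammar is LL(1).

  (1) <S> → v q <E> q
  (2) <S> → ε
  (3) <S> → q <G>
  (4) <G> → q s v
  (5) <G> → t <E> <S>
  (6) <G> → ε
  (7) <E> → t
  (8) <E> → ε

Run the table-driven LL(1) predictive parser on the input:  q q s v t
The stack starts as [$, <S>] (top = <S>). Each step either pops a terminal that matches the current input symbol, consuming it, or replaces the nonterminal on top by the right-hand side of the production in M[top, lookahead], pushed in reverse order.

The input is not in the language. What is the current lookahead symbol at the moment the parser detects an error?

     Stack    Input        Action
  1  $ <S>    q q s v t $  expand <S> → q <G>
  2  $ <G> q  q q s v t $  match q
  3  $ <G>    q s v t $    expand <G> → q s v
  4  $ v s q  q s v t $    match q
  5  $ v s    s v t $      match s
  6  $ v      v t $        match v
  7  $        t $          error: stack empty but input remains

t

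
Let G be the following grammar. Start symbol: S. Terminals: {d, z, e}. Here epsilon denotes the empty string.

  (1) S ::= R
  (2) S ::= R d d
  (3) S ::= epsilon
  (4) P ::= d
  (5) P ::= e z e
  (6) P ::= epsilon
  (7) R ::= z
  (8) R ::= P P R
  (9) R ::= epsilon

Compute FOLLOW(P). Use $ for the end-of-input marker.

{$, d, e, z}

FIRST(P): from P::=d we get {d}; from P::=e z e we get {e}; from P::=epsilon we get {epsilon}. So FIRST(P) = {epsilon, d, e}.
FIRST(R): from R::=z we get {z}; from R::=P P R we get {epsilon, d, e, z}; from R::=epsilon we get {epsilon}. So FIRST(R) = {epsilon, d, e, z}.
FIRST(S): from S::=R we get {epsilon, d, e, z}; from S::=R d d we get {d, e, z}; from S::=epsilon we get {epsilon}. So FIRST(S) = {epsilon, d, e, z}.
FOLLOW(S) includes $ since S is the start symbol.
FOLLOW(S): S appears on no right-hand side. Thus FOLLOW(S) = {$}.
FOLLOW(R): in S::=R, the suffix after R is empty, so FOLLOW(R) ⊇ FOLLOW(S) = {$}; in S::=R d d, R is followed by d d with FIRST {d}; in R::=P P R, the suffix after R is empty (adds nothing new). Thus FOLLOW(R) = {$, d}.
FOLLOW(P): in R::=P P R (occurrence 1), P is followed by P R with FIRST {epsilon, d, e, z}; in R::=P P R (occurrence 1), the suffix after P is nullable, so FOLLOW(P) ⊇ FOLLOW(R) = {$, d}; in R::=P P R (occurrence 2), P is followed by R with FIRST {epsilon, d, e, z}; in R::=P P R (occurrence 2), the suffix after P is nullable, so FOLLOW(P) ⊇ FOLLOW(R) = {$, d}. Thus FOLLOW(P) = {$, d, e, z}.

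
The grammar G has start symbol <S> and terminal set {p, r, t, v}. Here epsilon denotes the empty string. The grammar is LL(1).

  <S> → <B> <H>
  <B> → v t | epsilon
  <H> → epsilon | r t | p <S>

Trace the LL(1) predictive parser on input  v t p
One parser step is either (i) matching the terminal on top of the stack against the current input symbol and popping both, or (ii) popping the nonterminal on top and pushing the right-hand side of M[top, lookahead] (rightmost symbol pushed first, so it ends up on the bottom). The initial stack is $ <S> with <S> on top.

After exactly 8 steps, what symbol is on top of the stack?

<H>

     Stack      Input    Action
  1  $ <S>      v t p $  expand <S> → <B> <H>
  2  $ <H> <B>  v t p $  expand <B> → v t
  3  $ <H> t v  v t p $  match v
  4  $ <H> t    t p $    match t
  5  $ <H>      p $      expand <H> → p <S>
  6  $ <S> p    p $      match p
  7  $ <S>      $        expand <S> → <B> <H>
  8  $ <H> <B>  $        expand <B> → epsilon
Stack after step 8: $ <H> (top = <H>).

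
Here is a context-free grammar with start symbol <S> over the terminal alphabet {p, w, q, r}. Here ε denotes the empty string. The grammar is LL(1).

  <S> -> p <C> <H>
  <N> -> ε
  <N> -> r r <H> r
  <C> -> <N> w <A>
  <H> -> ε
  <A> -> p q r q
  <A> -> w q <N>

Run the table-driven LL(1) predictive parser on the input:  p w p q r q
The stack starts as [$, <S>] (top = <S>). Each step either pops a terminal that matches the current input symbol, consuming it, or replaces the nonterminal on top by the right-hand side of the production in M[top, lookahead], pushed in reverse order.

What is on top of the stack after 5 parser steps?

<A>

step 1: stack=$ <S>  input=p w p q r q $  — expand <S> -> p <C> <H>
step 2: stack=$ <H> <C> p  input=p w p q r q $  — match p
step 3: stack=$ <H> <C>  input=w p q r q $  — expand <C> -> <N> w <A>
step 4: stack=$ <H> <A> w <N>  input=w p q r q $  — expand <N> -> ε
step 5: stack=$ <H> <A> w  input=w p q r q $  — match w
Stack after step 5: $ <H> <A> (top = <A>).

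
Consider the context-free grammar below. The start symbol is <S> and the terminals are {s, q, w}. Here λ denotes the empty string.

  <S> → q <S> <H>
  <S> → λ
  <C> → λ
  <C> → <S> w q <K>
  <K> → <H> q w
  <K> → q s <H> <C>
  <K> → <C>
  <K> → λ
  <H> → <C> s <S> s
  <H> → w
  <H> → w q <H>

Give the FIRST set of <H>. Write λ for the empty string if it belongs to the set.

FIRST(<S>) = {λ, q}
FIRST(<C>) = {λ, q, w}  (via <S> w q <K>)
FIRST(<H>) = {q, s, w}  (via <C> s <S> s)
FIRST(<K>) = {λ, q, s, w}  (via <H> q w, <C>)

{q, s, w}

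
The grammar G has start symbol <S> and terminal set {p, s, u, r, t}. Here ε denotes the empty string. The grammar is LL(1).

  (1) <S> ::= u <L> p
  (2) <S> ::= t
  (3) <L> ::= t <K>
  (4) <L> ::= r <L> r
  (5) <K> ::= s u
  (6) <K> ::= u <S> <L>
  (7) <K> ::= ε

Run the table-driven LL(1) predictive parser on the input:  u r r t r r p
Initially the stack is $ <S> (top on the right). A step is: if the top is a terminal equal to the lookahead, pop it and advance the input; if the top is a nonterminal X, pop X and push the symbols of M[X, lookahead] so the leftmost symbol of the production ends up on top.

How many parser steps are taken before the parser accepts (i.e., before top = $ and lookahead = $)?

12

      Stack          Input            Action
   1  $ <S>          u r r t r r p $  expand <S> ::= u <L> p
   2  $ p <L> u      u r r t r r p $  match u
   3  $ p <L>        r r t r r p $    expand <L> ::= r <L> r
   4  $ p r <L> r    r r t r r p $    match r
   5  $ p r <L>      r t r r p $      expand <L> ::= r <L> r
   6  $ p r r <L> r  r t r r p $      match r
   7  $ p r r <L>    t r r p $        expand <L> ::= t <K>
   8  $ p r r <K> t  t r r p $        match t
   9  $ p r r <K>    r r p $          expand <K> ::= ε
  10  $ p r r        r r p $          match r
  11  $ p r          r p $            match r
  12  $ p            p $              match p
Accept reached after 12 steps.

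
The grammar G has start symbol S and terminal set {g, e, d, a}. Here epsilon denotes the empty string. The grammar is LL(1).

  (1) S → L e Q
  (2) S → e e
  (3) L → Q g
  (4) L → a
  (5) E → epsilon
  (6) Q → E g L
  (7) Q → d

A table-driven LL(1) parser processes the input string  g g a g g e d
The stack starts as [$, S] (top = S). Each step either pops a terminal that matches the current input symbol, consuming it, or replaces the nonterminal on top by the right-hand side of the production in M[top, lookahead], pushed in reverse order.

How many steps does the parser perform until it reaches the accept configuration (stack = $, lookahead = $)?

16

      Stack            Input            Action
   1  $ S              g g a g g e d $  expand S → L e Q
   2  $ Q e L          g g a g g e d $  expand L → Q g
   3  $ Q e g Q        g g a g g e d $  expand Q → E g L
   4  $ Q e g L g E    g g a g g e d $  expand E → epsilon
   5  $ Q e g L g      g g a g g e d $  match g
   6  $ Q e g L        g a g g e d $    expand L → Q g
   7  $ Q e g g Q      g a g g e d $    expand Q → E g L
   8  $ Q e g g L g E  g a g g e d $    expand E → epsilon
   9  $ Q e g g L g    g a g g e d $    match g
  10  $ Q e g g L      a g g e d $      expand L → a
  11  $ Q e g g a      a g g e d $      match a
  12  $ Q e g g        g g e d $        match g
  13  $ Q e g          g e d $          match g
  14  $ Q e            e d $            match e
  15  $ Q              d $              expand Q → d
  16  $ d              d $              match d
Accept reached after 16 steps.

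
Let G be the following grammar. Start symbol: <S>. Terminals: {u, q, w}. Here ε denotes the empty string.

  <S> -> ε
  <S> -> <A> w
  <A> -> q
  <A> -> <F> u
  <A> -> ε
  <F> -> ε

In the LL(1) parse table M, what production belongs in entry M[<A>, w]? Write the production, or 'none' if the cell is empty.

<A> -> ε

FIRST(<F>): from <F>->ε we get {ε}. So FIRST(<F>) = {ε}.
FIRST(<A>): from <A>->q we get {q}; from <A>-><F> u we get {u}; from <A>->ε we get {ε}. So FIRST(<A>) = {ε, q, u}.
FIRST(<S>): from <S>->ε we get {ε}; from <S>-><A> w we get {q, u, w}. So FIRST(<S>) = {ε, q, u, w}.
FOLLOW(<S>) includes $ since <S> is the start symbol.
FOLLOW(<A>): in <S>-><A> w, <A> is followed by w with FIRST {w}. Thus FOLLOW(<A>) = {w}.
For <A> -> q: FIRST(q) = {q}, so it goes in M[<A>, t] for t ∈ {q}.
For <A> -> <F> u: FIRST(<F> u) = {u}, so it goes in M[<A>, t] for t ∈ {u}.
For <A> -> ε: FIRST(ε) = {ε}, so it goes in M[<A>, t] for t ∈ {}; since ε ∈ FIRST, also for every t ∈ FOLLOW(<A>) = {w}.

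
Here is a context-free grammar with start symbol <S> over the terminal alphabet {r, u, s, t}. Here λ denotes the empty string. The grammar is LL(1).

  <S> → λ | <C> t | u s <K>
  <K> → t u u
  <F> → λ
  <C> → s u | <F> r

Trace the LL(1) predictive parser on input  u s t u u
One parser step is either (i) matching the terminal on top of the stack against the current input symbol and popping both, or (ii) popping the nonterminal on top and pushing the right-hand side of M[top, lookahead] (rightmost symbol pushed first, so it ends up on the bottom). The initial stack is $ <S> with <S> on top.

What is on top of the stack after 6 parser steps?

u

step 1: stack=$ <S>  input=u s t u u $  — expand <S> → u s <K>
step 2: stack=$ <K> s u  input=u s t u u $  — match u
step 3: stack=$ <K> s  input=s t u u $  — match s
step 4: stack=$ <K>  input=t u u $  — expand <K> → t u u
step 5: stack=$ u u t  input=t u u $  — match t
step 6: stack=$ u u  input=u u $  — match u
Stack after step 6: $ u (top = u).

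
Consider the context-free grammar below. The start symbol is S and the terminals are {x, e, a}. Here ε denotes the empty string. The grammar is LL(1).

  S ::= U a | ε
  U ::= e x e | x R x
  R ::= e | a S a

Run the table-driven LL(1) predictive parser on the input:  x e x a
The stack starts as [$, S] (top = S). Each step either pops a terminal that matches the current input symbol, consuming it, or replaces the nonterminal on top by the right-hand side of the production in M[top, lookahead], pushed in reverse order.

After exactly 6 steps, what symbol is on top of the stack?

     Stack      Input      Action
  1  $ S        x e x a $  expand S ::= U a
  2  $ a U      x e x a $  expand U ::= x R x
  3  $ a x R x  x e x a $  match x
  4  $ a x R    e x a $    expand R ::= e
  5  $ a x e    e x a $    match e
  6  $ a x      x a $      match x
Stack after step 6: $ a (top = a).

a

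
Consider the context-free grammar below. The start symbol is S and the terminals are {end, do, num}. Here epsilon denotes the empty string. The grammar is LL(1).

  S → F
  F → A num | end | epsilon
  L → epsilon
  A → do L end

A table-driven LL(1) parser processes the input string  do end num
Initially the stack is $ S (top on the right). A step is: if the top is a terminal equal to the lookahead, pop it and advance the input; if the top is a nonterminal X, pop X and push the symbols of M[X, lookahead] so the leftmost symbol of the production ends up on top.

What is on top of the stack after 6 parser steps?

step 1: stack=$ S  input=do end num $  — expand S → F
step 2: stack=$ F  input=do end num $  — expand F → A num
step 3: stack=$ num A  input=do end num $  — expand A → do L end
step 4: stack=$ num end L do  input=do end num $  — match do
step 5: stack=$ num end L  input=end num $  — expand L → epsilon
step 6: stack=$ num end  input=end num $  — match end
Stack after step 6: $ num (top = num).

num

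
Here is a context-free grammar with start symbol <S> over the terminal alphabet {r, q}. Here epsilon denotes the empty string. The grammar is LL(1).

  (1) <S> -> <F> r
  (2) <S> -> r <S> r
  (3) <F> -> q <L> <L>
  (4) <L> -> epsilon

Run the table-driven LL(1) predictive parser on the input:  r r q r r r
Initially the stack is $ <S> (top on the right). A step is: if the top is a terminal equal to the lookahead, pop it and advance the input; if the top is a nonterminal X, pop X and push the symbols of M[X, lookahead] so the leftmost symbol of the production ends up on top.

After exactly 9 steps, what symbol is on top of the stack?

r

     Stack              Input          Action
  1  $ <S>              r r q r r r $  expand <S> -> r <S> r
  2  $ r <S> r          r r q r r r $  match r
  3  $ r <S>            r q r r r $    expand <S> -> r <S> r
  4  $ r r <S> r        r q r r r $    match r
  5  $ r r <S>          q r r r $      expand <S> -> <F> r
  6  $ r r r <F>        q r r r $      expand <F> -> q <L> <L>
  7  $ r r r <L> <L> q  q r r r $      match q
  8  $ r r r <L> <L>    r r r $        expand <L> -> epsilon
  9  $ r r r <L>        r r r $        expand <L> -> epsilon
Stack after step 9: $ r r r (top = r).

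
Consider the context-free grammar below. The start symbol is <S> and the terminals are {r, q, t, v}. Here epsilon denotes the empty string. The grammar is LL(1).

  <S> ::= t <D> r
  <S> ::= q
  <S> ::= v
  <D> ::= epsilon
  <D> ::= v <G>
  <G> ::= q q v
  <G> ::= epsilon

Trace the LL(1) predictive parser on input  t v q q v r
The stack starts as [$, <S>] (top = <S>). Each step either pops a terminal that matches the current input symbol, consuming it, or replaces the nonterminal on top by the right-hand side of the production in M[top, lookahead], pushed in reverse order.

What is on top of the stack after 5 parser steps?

q

     Stack      Input          Action
  1  $ <S>      t v q q v r $  expand <S> ::= t <D> r
  2  $ r <D> t  t v q q v r $  match t
  3  $ r <D>    v q q v r $    expand <D> ::= v <G>
  4  $ r <G> v  v q q v r $    match v
  5  $ r <G>    q q v r $      expand <G> ::= q q v
Stack after step 5: $ r v q q (top = q).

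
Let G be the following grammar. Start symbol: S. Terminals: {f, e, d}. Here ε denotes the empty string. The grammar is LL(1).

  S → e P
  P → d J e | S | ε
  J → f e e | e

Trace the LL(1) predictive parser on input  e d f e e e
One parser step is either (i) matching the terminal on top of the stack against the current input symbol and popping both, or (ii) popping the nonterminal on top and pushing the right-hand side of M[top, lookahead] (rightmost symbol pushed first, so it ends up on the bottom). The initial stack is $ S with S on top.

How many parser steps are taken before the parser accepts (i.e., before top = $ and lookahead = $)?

9

     Stack      Input          Action
  1  $ S        e d f e e e $  expand S → e P
  2  $ P e      e d f e e e $  match e
  3  $ P        d f e e e $    expand P → d J e
  4  $ e J d    d f e e e $    match d
  5  $ e J      f e e e $      expand J → f e e
  6  $ e e e f  f e e e $      match f
  7  $ e e e    e e e $        match e
  8  $ e e      e e $          match e
  9  $ e        e $            match e
Accept reached after 9 steps.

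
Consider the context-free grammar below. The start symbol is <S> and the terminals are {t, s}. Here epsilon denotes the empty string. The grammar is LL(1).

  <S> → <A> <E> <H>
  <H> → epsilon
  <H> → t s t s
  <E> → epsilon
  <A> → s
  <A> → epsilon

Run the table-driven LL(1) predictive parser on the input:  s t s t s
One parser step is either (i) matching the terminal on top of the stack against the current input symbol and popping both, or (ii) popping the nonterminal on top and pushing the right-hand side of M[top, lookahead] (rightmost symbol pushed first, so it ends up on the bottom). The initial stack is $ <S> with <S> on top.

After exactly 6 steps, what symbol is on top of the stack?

s

     Stack          Input        Action
  1  $ <S>          s t s t s $  expand <S> → <A> <E> <H>
  2  $ <H> <E> <A>  s t s t s $  expand <A> → s
  3  $ <H> <E> s    s t s t s $  match s
  4  $ <H> <E>      t s t s $    expand <E> → epsilon
  5  $ <H>          t s t s $    expand <H> → t s t s
  6  $ s t s t      t s t s $    match t
Stack after step 6: $ s t s (top = s).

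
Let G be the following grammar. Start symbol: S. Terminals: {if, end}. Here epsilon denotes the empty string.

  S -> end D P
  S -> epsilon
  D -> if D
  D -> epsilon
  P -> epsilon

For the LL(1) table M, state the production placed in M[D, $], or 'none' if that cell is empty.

FIRST(S): from S->end D P we get {end}; from S->epsilon we get {epsilon}. So FIRST(S) = {epsilon, end}.
FIRST(D): from D->if D we get {if}; from D->epsilon we get {epsilon}. So FIRST(D) = {epsilon, if}.
FIRST(P): from P->epsilon we get {epsilon}. So FIRST(P) = {epsilon}.
FOLLOW(S) includes $ since S is the start symbol.
FOLLOW(S): S appears on no right-hand side. Thus FOLLOW(S) = {$}.
FOLLOW(D): in S->end D P, D is followed by P with FIRST {epsilon}; in S->end D P, the suffix after D is nullable, so FOLLOW(D) ⊇ FOLLOW(S) = {$}; in D->if D, the suffix after D is empty (adds nothing new). Thus FOLLOW(D) = {$}.
For D -> if D: FIRST(if D) = {if}, so it goes in M[D, t] for t ∈ {if}.
For D -> epsilon: FIRST(epsilon) = {epsilon}, so it goes in M[D, t] for t ∈ {}; since epsilon ∈ FIRST, also for every t ∈ FOLLOW(D) = {$}.

D -> epsilon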